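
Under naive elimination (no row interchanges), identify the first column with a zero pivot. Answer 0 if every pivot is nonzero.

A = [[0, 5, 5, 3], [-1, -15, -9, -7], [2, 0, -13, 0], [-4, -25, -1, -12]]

Naive forward elimination:
Pivot entry (1,1) is zero but row 2 has -1 in column 1 -> naive elimination stops; a row interchange (e.g. R1 <-> R2) would be required here.

first zero-pivot column = 1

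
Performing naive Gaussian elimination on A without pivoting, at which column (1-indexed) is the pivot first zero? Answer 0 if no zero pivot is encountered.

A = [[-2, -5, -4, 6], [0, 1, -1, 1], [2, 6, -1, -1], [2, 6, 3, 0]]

first zero-pivot column = 0

Naive forward elimination:
R3 <- R3 - (-1)*R1:  [  0   1  -5   5 ]
R4 <- R4 - (-1)*R1:  [  0   1  -1   6 ]
R3 <- R3 - (1)*R2:  [  0   0  -4   4 ]
R4 <- R4 - (1)*R2:  [ 0  0  0  5 ]
All pivots nonzero; naive elimination completes without hitting a zero pivot.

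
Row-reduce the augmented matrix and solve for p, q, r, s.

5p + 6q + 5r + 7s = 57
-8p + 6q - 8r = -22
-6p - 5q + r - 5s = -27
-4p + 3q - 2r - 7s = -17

Forward elimination on [A|b]:
R2 <- R2 - (-8/5)*R1:  [     0   78/5      0   56/5  346/5 ]
R3 <- R3 - (-6/5)*R1:  [     0   11/5      7   17/5  207/5 ]
R4 <- R4 - (-4/5)*R1:  [     0   39/5      2   -7/5  143/5 ]
R3 <- R3 - (11/78)*R2:  [       0        0        7    71/39  1234/39 ]
R4 <- R4 - (1/2)*R2:  [  0   0   2  -7  -6 ]
R4 <- R4 - (2/7)*R3:  [         0          0          0  -2053/273  -4106/273 ]
Row echelon form:
[ 5     6  5          7  |         57 ]
[ 0  78/5  0       56/5  |      346/5 ]
[ 0     0  7      71/39  |    1234/39 ]
[ 0     0  0  -2053/273  |  -4106/273 ]
Back-substitution:
s = (-4106/273) / (-2053/273) = 2
r = (1234/39 - (71/39)*(2)) / 7 = 4
q = (346/5 - (56/5)*(2)) / (78/5) = 3
p = (57 - (6)*(3) - (5)*(4) - (7)*(2)) / 5 = 1

(1, 3, 4, 2)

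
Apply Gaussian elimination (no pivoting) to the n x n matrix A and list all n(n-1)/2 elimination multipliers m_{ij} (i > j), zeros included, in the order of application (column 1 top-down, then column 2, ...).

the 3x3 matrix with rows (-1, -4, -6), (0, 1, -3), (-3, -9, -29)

multipliers: 0, 3, 3

Forward elimination:
R2: entry in column 1 is already 0 -> m_{21} = 0 (no row operation needed)
R3 <- R3 - (3)*R1:  [   0    3  -11 ]
R3 <- R3 - (3)*R2:  [  0   0  -2 ]
Multipliers (in order of application): m_{21} = 0, m_{31} = 3, m_{32} = 3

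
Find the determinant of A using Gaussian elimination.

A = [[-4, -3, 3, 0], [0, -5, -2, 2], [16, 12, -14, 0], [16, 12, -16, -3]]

Forward elimination:
R3 <- R3 - (-4)*R1:  [  0   0  -2   0 ]
R4 <- R4 - (-4)*R1:  [  0   0  -4  -3 ]
R4 <- R4 - (2)*R3:  [  0   0   0  -3 ]
Upper-triangular form:
[ -4  -3   3   0 ]
[  0  -5  -2   2 ]
[  0   0  -2   0 ]
[  0   0   0  -3 ]
det(A) = (-1)^0 * (-4) * (-5) * (-2) * (-3) = 120  (0 row swaps -> sign +1)

det(A) = 120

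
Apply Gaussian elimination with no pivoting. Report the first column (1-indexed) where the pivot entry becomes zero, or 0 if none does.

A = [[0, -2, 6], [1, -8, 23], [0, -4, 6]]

first zero-pivot column = 1

Naive forward elimination:
Pivot entry (1,1) is zero but row 2 has 1 in column 1 -> naive elimination stops; a row interchange (e.g. R1 <-> R2) would be required here.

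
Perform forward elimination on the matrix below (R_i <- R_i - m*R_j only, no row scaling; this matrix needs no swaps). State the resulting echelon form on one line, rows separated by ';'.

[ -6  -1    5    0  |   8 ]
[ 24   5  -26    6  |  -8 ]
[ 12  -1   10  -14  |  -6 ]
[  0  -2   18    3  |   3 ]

Forward elimination:
R2 <- R2 - (-4)*R1:  [  0   1  -6   6  24 ]
R3 <- R3 - (-2)*R1:  [   0   -3   20  -14   10 ]
R3 <- R3 - (-3)*R2:  [  0   0   2   4  82 ]
R4 <- R4 - (-2)*R2:  [  0   0   6  15  51 ]
R4 <- R4 - (3)*R3:  [    0     0     0     3  -195 ]
Row echelon form:
[ -6  -1   5  0  |     8 ]
[  0   1  -6  6  |    24 ]
[  0   0   2  4  |    82 ]
[  0   0   0  3  |  -195 ]

REF = [-6 -1 5 0 8; 0 1 -6 6 24; 0 0 2 4 82; 0 0 0 3 -195]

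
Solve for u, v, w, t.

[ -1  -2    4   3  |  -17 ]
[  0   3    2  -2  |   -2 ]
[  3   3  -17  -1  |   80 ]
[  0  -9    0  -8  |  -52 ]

(-5, 4, -5, 2)

Forward elimination on [A|b]:
R3 <- R3 - (-3)*R1:  [  0  -3  -5   8  29 ]
R3 <- R3 - (-1)*R2:  [  0   0  -3   6  27 ]
R4 <- R4 - (-3)*R2:  [   0    0    6  -14  -58 ]
R4 <- R4 - (-2)*R3:  [  0   0   0  -2  -4 ]
Row echelon form:
[ -1  -2   4   3  |  -17 ]
[  0   3   2  -2  |   -2 ]
[  0   0  -3   6  |   27 ]
[  0   0   0  -2  |   -4 ]
Back-substitution:
t = (-4) / -2 = 2
w = (27 - (6)*(2)) / -3 = -5
v = (-2 - (2)*(-5) - (-2)*(2)) / 3 = 4
u = (-17 - (-2)*(4) - (4)*(-5) - (3)*(2)) / -1 = -5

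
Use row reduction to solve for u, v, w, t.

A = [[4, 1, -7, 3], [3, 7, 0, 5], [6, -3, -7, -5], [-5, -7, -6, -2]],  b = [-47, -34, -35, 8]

Forward elimination on [A|b]:
R2 <- R2 - (3/4)*R1:  [    0  25/4  21/4  11/4   5/4 ]
R3 <- R3 - (3/2)*R1:  [     0   -9/2    7/2  -19/2   71/2 ]
R4 <- R4 - (-5/4)*R1:  [      0   -23/4   -59/4     7/4  -203/4 ]
R3 <- R3 - (-18/25)*R2:  [       0        0   182/25  -188/25    182/5 ]
R4 <- R4 - (-23/25)*R2:  [       0        0  -248/25   107/25   -248/5 ]
R4 <- R4 - (-124/91)*R3:  [       0        0        0  -543/91        0 ]
Row echelon form:
[ 4     1      -7        3  |    -47 ]
[ 0  25/4    21/4     11/4  |    5/4 ]
[ 0     0  182/25  -188/25  |  182/5 ]
[ 0     0       0  -543/91  |      0 ]
Back-substitution:
t = (0) / (-543/91) = 0
w = (182/5 - (-188/25)*(0)) / (182/25) = 5
v = (5/4 - (21/4)*(5) - (11/4)*(0)) / (25/4) = -4
u = (-47 - (1)*(-4) - (-7)*(5) - (3)*(0)) / 4 = -2

(-2, -4, 5, 0)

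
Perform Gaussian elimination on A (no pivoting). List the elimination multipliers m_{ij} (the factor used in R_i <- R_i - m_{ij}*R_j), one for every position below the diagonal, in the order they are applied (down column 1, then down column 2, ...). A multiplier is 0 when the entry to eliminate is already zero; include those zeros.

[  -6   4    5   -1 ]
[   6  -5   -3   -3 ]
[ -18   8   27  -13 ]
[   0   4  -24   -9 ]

multipliers: -1, 3, 0, 4, -4, -4

Forward elimination:
R2 <- R2 - (-1)*R1:  [  0  -1   2  -4 ]
R3 <- R3 - (3)*R1:  [   0   -4   12  -10 ]
R4: entry in column 1 is already 0 -> m_{41} = 0 (no row operation needed)
R3 <- R3 - (4)*R2:  [ 0  0  4  6 ]
R4 <- R4 - (-4)*R2:  [   0    0  -16  -25 ]
R4 <- R4 - (-4)*R3:  [  0   0   0  -1 ]
Multipliers (in order of application): m_{21} = -1, m_{31} = 3, m_{41} = 0, m_{32} = 4, m_{42} = -4, m_{43} = -4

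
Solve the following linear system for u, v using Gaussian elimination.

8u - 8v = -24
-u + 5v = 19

(1, 4)

Forward elimination on [A|b]:
R2 <- R2 - (-1/8)*R1:  [  0   4  16 ]
Row echelon form:
[ 8  -8  |  -24 ]
[ 0   4  |   16 ]
Back-substitution:
v = (16) / 4 = 4
u = (-24 - (-8)*(4)) / 8 = 1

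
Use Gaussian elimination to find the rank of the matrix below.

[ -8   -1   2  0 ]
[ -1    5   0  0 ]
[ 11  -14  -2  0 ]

rank(A) = 2

Row reduction:
R2 <- R2 - (1/8)*R1:  [    0  41/8  -1/4     0 ]
R3 <- R3 - (-11/8)*R1:  [      0  -123/8     3/4       0 ]
R3 <- R3 - (-3)*R2:  [ 0  0  0  0 ]
Row echelon form:
[ -8    -1     2  0 ]
[  0  41/8  -1/4  0 ]
[  0     0     0  0 ]
Nonzero rows / pivot columns: 2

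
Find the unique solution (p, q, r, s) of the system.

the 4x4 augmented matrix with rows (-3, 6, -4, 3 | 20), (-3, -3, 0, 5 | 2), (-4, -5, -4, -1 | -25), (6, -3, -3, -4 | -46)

Forward elimination on [A|b]:
R2 <- R2 - (1)*R1:  [   0   -9    4    2  -18 ]
R3 <- R3 - (4/3)*R1:  [      0     -13     4/3      -5  -155/3 ]
R4 <- R4 - (-2)*R1:  [   0    9  -11    2   -6 ]
R3 <- R3 - (13/9)*R2:  [     0      0  -40/9  -71/9  -77/3 ]
R4 <- R4 - (-1)*R2:  [   0    0   -7    4  -24 ]
R4 <- R4 - (63/40)*R3:  [      0       0       0  657/40  657/40 ]
Row echelon form:
[ -3   6     -4       3  |      20 ]
[  0  -9      4       2  |     -18 ]
[  0   0  -40/9   -71/9  |   -77/3 ]
[  0   0      0  657/40  |  657/40 ]
Back-substitution:
s = (657/40) / (657/40) = 1
r = (-77/3 - (-71/9)*(1)) / (-40/9) = 4
q = (-18 - (4)*(4) - (2)*(1)) / -9 = 4
p = (20 - (6)*(4) - (-4)*(4) - (3)*(1)) / -3 = -3

(-3, 4, 4, 1)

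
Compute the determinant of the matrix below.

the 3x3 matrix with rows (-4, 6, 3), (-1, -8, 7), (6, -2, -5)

Forward elimination:
R2 <- R2 - (1/4)*R1:  [     0  -19/2   25/4 ]
R3 <- R3 - (-3/2)*R1:  [    0     7  -1/2 ]
R3 <- R3 - (-14/19)*R2:  [     0      0  78/19 ]
Upper-triangular form:
[ -4      6      3 ]
[  0  -19/2   25/4 ]
[  0      0  78/19 ]
det(A) = (-1)^0 * (-4) * (-19/2) * (78/19) = 156  (0 row swaps -> sign +1)

det(A) = 156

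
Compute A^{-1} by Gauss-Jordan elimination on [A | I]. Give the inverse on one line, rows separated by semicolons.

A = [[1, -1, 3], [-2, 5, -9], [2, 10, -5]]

Gauss-Jordan on [A | I]:
R2 <- R2 - (-2)*R1:  [  0   3  -3  |   2   1   0 ]
R3 <- R3 - (2)*R1:  [   0   12  -11  |   -2    0    1 ]
R2 <- (1/3)*R2:  [   0    1   -1  |  2/3  1/3    0 ]
R1 <- R1 - (-1)*R2:  [   1    0    2  |  5/3  1/3    0 ]
R3 <- R3 - (12)*R2:  [   0    0    1  |  -10   -4    1 ]
R1 <- R1 - (2)*R3:  [    1     0     0  |  65/3  25/3    -2 ]
R2 <- R2 - (-1)*R3:  [     0      1      0  |  -28/3  -11/3      1 ]
Right block of [I | A^{-1}] is the inverse:
[  65/3   25/3  -2 ]
[ -28/3  -11/3   1 ]
[   -10     -4   1 ]

inverse = [65/3 25/3 -2; -28/3 -11/3 1; -10 -4 1]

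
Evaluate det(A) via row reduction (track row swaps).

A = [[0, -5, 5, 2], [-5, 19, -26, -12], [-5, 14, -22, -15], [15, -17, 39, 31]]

Forward elimination:
R1 <-> R2   (pivot in column 1 was zero)
[ -5   19  -26  -12 ]
[  0   -5    5    2 ]
[ -5   14  -22  -15 ]
[ 15  -17   39   31 ]
R3 <- R3 - (1)*R1:  [  0  -5   4  -3 ]
R4 <- R4 - (-3)*R1:  [   0   40  -39   -5 ]
R3 <- R3 - (1)*R2:  [  0   0  -1  -5 ]
R4 <- R4 - (-8)*R2:  [  0   0   1  11 ]
R4 <- R4 - (-1)*R3:  [ 0  0  0  6 ]
Upper-triangular form:
[ -5  19  -26  -12 ]
[  0  -5    5    2 ]
[  0   0   -1   -5 ]
[  0   0    0    6 ]
det(A) = (-1)^1 * (-5) * (-5) * (-1) * (6) = 150  (1 row swap -> sign -1)

det(A) = 150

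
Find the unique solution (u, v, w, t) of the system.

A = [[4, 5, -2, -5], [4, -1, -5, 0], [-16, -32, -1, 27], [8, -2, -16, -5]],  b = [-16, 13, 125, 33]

(0, -3, -2, 1)

Forward elimination on [A|b]:
R2 <- R2 - (1)*R1:  [  0  -6  -3   5  29 ]
R3 <- R3 - (-4)*R1:  [   0  -12   -9    7   61 ]
R4 <- R4 - (2)*R1:  [   0  -12  -12    5   65 ]
R3 <- R3 - (2)*R2:  [  0   0  -3  -3   3 ]
R4 <- R4 - (2)*R2:  [  0   0  -6  -5   7 ]
R4 <- R4 - (2)*R3:  [ 0  0  0  1  1 ]
Row echelon form:
[ 4   5  -2  -5  |  -16 ]
[ 0  -6  -3   5  |   29 ]
[ 0   0  -3  -3  |    3 ]
[ 0   0   0   1  |    1 ]
Back-substitution:
t = (1) / 1 = 1
w = (3 - (-3)*(1)) / -3 = -2
v = (29 - (-3)*(-2) - (5)*(1)) / -6 = -3
u = (-16 - (5)*(-3) - (-2)*(-2) - (-5)*(1)) / 4 = 0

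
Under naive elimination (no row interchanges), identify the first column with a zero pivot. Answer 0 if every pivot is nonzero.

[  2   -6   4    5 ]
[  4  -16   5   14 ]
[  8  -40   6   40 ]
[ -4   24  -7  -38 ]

Naive forward elimination:
R2 <- R2 - (2)*R1:  [  0  -4  -3   4 ]
R3 <- R3 - (4)*R1:  [   0  -16  -10   20 ]
R4 <- R4 - (-2)*R1:  [   0   12    1  -28 ]
R3 <- R3 - (4)*R2:  [ 0  0  2  4 ]
R4 <- R4 - (-3)*R2:  [   0    0   -8  -16 ]
R4 <- R4 - (-4)*R3:  [ 0  0  0  0 ]
Matrix at this point:
[ 2  -6   4  5 ]
[ 0  -4  -3  4 ]
[ 0   0   2  4 ]
[ 0   0   0  0 ]
Pivot entry (4,4) in the last row is zero and there are no rows below to swap with -> zero pivot in column 4 (A is singular).

first zero-pivot column = 4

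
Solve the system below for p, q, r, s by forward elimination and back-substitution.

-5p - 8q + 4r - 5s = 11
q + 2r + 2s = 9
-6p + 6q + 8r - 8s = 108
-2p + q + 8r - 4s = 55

(-5, 5, 4, -2)

Forward elimination on [A|b]:
R3 <- R3 - (6/5)*R1:  [     0   78/5   16/5     -2  474/5 ]
R4 <- R4 - (2/5)*R1:  [     0   21/5   32/5     -2  253/5 ]
R3 <- R3 - (78/5)*R2:  [      0       0     -28  -166/5  -228/5 ]
R4 <- R4 - (21/5)*R2:  [     0      0     -2  -52/5   64/5 ]
R4 <- R4 - (1/14)*R3:  [       0        0        0  -281/35   562/35 ]
Row echelon form:
[ -5  -8    4       -5  |      11 ]
[  0   1    2        2  |       9 ]
[  0   0  -28   -166/5  |  -228/5 ]
[  0   0    0  -281/35  |  562/35 ]
Back-substitution:
s = (562/35) / (-281/35) = -2
r = (-228/5 - (-166/5)*(-2)) / -28 = 4
q = (9 - (2)*(4) - (2)*(-2)) / 1 = 5
p = (11 - (-8)*(5) - (4)*(4) - (-5)*(-2)) / -5 = -5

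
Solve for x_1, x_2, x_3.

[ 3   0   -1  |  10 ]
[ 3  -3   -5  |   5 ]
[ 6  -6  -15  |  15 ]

Forward elimination on [A|b]:
R2 <- R2 - (1)*R1:  [  0  -3  -4  -5 ]
R3 <- R3 - (2)*R1:  [   0   -6  -13   -5 ]
R3 <- R3 - (2)*R2:  [  0   0  -5   5 ]
Row echelon form:
[ 3   0  -1  |  10 ]
[ 0  -3  -4  |  -5 ]
[ 0   0  -5  |   5 ]
Back-substitution:
x_3 = (5) / -5 = -1
x_2 = (-5 - (-4)*(-1)) / -3 = 3
x_1 = (10 - (-1)*(-1)) / 3 = 3

(3, 3, -1)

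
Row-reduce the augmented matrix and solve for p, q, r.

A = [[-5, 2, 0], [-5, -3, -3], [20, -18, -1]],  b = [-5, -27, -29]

Forward elimination on [A|b]:
R2 <- R2 - (1)*R1:  [   0   -5   -3  -22 ]
R3 <- R3 - (-4)*R1:  [   0  -10   -1  -49 ]
R3 <- R3 - (2)*R2:  [  0   0   5  -5 ]
Row echelon form:
[ -5   2   0  |   -5 ]
[  0  -5  -3  |  -22 ]
[  0   0   5  |   -5 ]
Back-substitution:
r = (-5) / 5 = -1
q = (-22 - (-3)*(-1)) / -5 = 5
p = (-5 - (2)*(5)) / -5 = 3

(3, 5, -1)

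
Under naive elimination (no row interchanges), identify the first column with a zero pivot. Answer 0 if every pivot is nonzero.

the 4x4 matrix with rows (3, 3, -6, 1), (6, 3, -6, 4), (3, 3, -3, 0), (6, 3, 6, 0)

first zero-pivot column = 4

Naive forward elimination:
R2 <- R2 - (2)*R1:  [  0  -3   6   2 ]
R3 <- R3 - (1)*R1:  [  0   0   3  -1 ]
R4 <- R4 - (2)*R1:  [  0  -3  18  -2 ]
R4 <- R4 - (1)*R2:  [  0   0  12  -4 ]
R4 <- R4 - (4)*R3:  [ 0  0  0  0 ]
Matrix at this point:
[ 3   3  -6   1 ]
[ 0  -3   6   2 ]
[ 0   0   3  -1 ]
[ 0   0   0   0 ]
Pivot entry (4,4) in the last row is zero and there are no rows below to swap with -> zero pivot in column 4 (A is singular).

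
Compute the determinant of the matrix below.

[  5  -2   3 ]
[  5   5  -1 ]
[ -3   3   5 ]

det(A) = 274

Forward elimination:
R2 <- R2 - (1)*R1:  [  0   7  -4 ]
R3 <- R3 - (-3/5)*R1:  [    0   9/5  34/5 ]
R3 <- R3 - (9/35)*R2:  [      0       0  274/35 ]
Upper-triangular form:
[ 5  -2       3 ]
[ 0   7      -4 ]
[ 0   0  274/35 ]
det(A) = (-1)^0 * (5) * (7) * (274/35) = 274  (0 row swaps -> sign +1)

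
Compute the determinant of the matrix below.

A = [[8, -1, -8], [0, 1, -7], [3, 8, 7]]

det(A) = 549

Forward elimination:
R3 <- R3 - (3/8)*R1:  [    0  67/8    10 ]
R3 <- R3 - (67/8)*R2:  [     0      0  549/8 ]
Upper-triangular form:
[ 8  -1     -8 ]
[ 0   1     -7 ]
[ 0   0  549/8 ]
det(A) = (-1)^0 * (8) * (1) * (549/8) = 549  (0 row swaps -> sign +1)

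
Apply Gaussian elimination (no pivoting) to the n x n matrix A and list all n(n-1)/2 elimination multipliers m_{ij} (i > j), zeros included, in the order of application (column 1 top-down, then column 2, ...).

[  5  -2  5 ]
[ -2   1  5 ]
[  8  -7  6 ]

Forward elimination:
R2 <- R2 - (-2/5)*R1:  [   0  1/5    7 ]
R3 <- R3 - (8/5)*R1:  [     0  -19/5     -2 ]
R3 <- R3 - (-19)*R2:  [   0    0  131 ]
Multipliers (in order of application): m_{21} = -2/5, m_{31} = 8/5, m_{32} = -19

multipliers: -2/5, 8/5, -19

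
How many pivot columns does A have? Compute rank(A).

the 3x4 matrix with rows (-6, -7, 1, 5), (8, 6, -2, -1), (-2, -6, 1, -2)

Row reduction:
R2 <- R2 - (-4/3)*R1:  [     0  -10/3   -2/3   17/3 ]
R3 <- R3 - (1/3)*R1:  [     0  -11/3    2/3  -11/3 ]
R3 <- R3 - (11/10)*R2:  [      0       0     7/5  -99/10 ]
Row echelon form:
[ -6     -7     1       5 ]
[  0  -10/3  -2/3    17/3 ]
[  0      0   7/5  -99/10 ]
Nonzero rows / pivot columns: 3

rank(A) = 3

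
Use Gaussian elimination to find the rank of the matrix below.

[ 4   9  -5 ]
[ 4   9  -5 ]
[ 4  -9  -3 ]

Row reduction:
R2 <- R2 - (1)*R1:  [ 0  0  0 ]
R3 <- R3 - (1)*R1:  [   0  -18    2 ]
R2 <-> R3   (pivot in column 2 was zero)
[ 4    9  -5 ]
[ 0  -18   2 ]
[ 0    0   0 ]
Row echelon form:
[ 4    9  -5 ]
[ 0  -18   2 ]
[ 0    0   0 ]
Nonzero rows / pivot columns: 2

rank(A) = 2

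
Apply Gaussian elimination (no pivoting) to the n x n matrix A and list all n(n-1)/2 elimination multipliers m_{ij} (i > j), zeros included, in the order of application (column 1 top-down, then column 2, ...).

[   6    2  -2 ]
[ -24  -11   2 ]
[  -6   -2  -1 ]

multipliers: -4, -1, 0

Forward elimination:
R2 <- R2 - (-4)*R1:  [  0  -3  -6 ]
R3 <- R3 - (-1)*R1:  [  0   0  -3 ]
R3: entry in column 2 is already 0 -> m_{32} = 0 (no row operation needed)
Multipliers (in order of application): m_{21} = -4, m_{31} = -1, m_{32} = 0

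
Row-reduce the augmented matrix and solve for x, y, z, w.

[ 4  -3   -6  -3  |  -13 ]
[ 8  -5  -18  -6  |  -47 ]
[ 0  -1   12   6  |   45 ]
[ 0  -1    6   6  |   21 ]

Forward elimination on [A|b]:
R2 <- R2 - (2)*R1:  [   0    1   -6    0  -21 ]
R3 <- R3 - (-1)*R2:  [  0   0   6   6  24 ]
R4 <- R4 - (-1)*R2:  [ 0  0  0  6  0 ]
Row echelon form:
[ 4  -3  -6  -3  |  -13 ]
[ 0   1  -6   0  |  -21 ]
[ 0   0   6   6  |   24 ]
[ 0   0   0   6  |    0 ]
Back-substitution:
w = (0) / 6 = 0
z = (24 - (6)*(0)) / 6 = 4
y = (-21 - (-6)*(4)) / 1 = 3
x = (-13 - (-3)*(3) - (-6)*(4) - (-3)*(0)) / 4 = 5

(5, 3, 4, 0)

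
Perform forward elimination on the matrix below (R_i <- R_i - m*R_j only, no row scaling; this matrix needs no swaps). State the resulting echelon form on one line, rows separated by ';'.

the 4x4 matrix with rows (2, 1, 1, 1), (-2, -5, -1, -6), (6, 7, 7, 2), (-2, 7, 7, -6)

Forward elimination:
R2 <- R2 - (-1)*R1:  [  0  -4   0  -5 ]
R3 <- R3 - (3)*R1:  [  0   4   4  -1 ]
R4 <- R4 - (-1)*R1:  [  0   8   8  -5 ]
R3 <- R3 - (-1)*R2:  [  0   0   4  -6 ]
R4 <- R4 - (-2)*R2:  [   0    0    8  -15 ]
R4 <- R4 - (2)*R3:  [  0   0   0  -3 ]
Row echelon form:
[ 2   1  1   1 ]
[ 0  -4  0  -5 ]
[ 0   0  4  -6 ]
[ 0   0  0  -3 ]

REF = [2 1 1 1; 0 -4 0 -5; 0 0 4 -6; 0 0 0 -3]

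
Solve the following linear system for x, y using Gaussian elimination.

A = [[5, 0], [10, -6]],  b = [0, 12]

Forward elimination on [A|b]:
R2 <- R2 - (2)*R1:  [  0  -6  12 ]
Row echelon form:
[ 5   0  |   0 ]
[ 0  -6  |  12 ]
Back-substitution:
y = (12) / -6 = -2
x = (0) / 5 = 0

(0, -2)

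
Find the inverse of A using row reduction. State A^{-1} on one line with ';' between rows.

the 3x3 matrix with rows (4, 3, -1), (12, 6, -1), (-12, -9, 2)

inverse = [1/4 1/4 1/4; -1 -1/3 -2/3; -3 0 -1]

Gauss-Jordan on [A | I]:
R1 <- (1/4)*R1:  [    1   3/4  -1/4  |   1/4     0     0 ]
R2 <- R2 - (12)*R1:  [  0  -3   2  |  -3   1   0 ]
R3 <- R3 - (-12)*R1:  [  0   0  -1  |   3   0   1 ]
R2 <- (1/-3)*R2:  [    0     1  -2/3  |     1  -1/3     0 ]
R1 <- R1 - (3/4)*R2:  [    1     0   1/4  |  -1/2   1/4     0 ]
R3 <- (1/-1)*R3:  [  0   0   1  |  -3   0  -1 ]
R1 <- R1 - (1/4)*R3:  [   1    0    0  |  1/4  1/4  1/4 ]
R2 <- R2 - (-2/3)*R3:  [    0     1     0  |    -1  -1/3  -2/3 ]
Right block of [I | A^{-1}] is the inverse:
[ 1/4   1/4   1/4 ]
[  -1  -1/3  -2/3 ]
[  -3     0    -1 ]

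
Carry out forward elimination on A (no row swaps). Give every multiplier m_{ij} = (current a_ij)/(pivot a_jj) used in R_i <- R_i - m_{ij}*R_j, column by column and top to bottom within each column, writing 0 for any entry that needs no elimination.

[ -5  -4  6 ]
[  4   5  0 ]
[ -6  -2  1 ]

Forward elimination:
R2 <- R2 - (-4/5)*R1:  [    0   9/5  24/5 ]
R3 <- R3 - (6/5)*R1:  [     0   14/5  -31/5 ]
R3 <- R3 - (14/9)*R2:  [     0      0  -41/3 ]
Multipliers (in order of application): m_{21} = -4/5, m_{31} = 6/5, m_{32} = 14/9

multipliers: -4/5, 6/5, 14/9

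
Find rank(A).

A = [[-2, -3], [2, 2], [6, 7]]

Row reduction:
R2 <- R2 - (-1)*R1:  [  0  -1 ]
R3 <- R3 - (-3)*R1:  [  0  -2 ]
R3 <- R3 - (2)*R2:  [ 0  0 ]
Row echelon form:
[ -2  -3 ]
[  0  -1 ]
[  0   0 ]
Nonzero rows / pivot columns: 2

rank(A) = 2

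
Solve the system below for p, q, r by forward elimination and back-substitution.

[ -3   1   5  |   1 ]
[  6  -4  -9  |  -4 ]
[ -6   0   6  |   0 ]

(0, 1, 0)

Forward elimination on [A|b]:
R2 <- R2 - (-2)*R1:  [  0  -2   1  -2 ]
R3 <- R3 - (2)*R1:  [  0  -2  -4  -2 ]
R3 <- R3 - (1)*R2:  [  0   0  -5   0 ]
Row echelon form:
[ -3   1   5  |   1 ]
[  0  -2   1  |  -2 ]
[  0   0  -5  |   0 ]
Back-substitution:
r = (0) / -5 = 0
q = (-2 - (1)*(0)) / -2 = 1
p = (1 - (1)*(1) - (5)*(0)) / -3 = 0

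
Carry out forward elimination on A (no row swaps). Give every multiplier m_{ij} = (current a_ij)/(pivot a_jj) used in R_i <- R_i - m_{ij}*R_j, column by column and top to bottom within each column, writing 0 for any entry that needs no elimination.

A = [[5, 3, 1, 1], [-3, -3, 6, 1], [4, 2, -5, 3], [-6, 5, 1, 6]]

multipliers: -3/5, 4/5, -6/5, 1/3, -43/6, -99/16

Forward elimination:
R2 <- R2 - (-3/5)*R1:  [    0  -6/5  33/5   8/5 ]
R3 <- R3 - (4/5)*R1:  [     0   -2/5  -29/5   11/5 ]
R4 <- R4 - (-6/5)*R1:  [    0  43/5  11/5  36/5 ]
R3 <- R3 - (1/3)*R2:  [   0    0   -8  5/3 ]
R4 <- R4 - (-43/6)*R2:  [    0     0  99/2  56/3 ]
R4 <- R4 - (-99/16)*R3:  [       0        0        0  1391/48 ]
Multipliers (in order of application): m_{21} = -3/5, m_{31} = 4/5, m_{41} = -6/5, m_{32} = 1/3, m_{42} = -43/6, m_{43} = -99/16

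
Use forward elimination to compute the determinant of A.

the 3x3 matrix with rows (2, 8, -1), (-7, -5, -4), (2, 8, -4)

Forward elimination:
R2 <- R2 - (-7/2)*R1:  [     0     23  -15/2 ]
R3 <- R3 - (1)*R1:  [  0   0  -3 ]
Upper-triangular form:
[ 2   8     -1 ]
[ 0  23  -15/2 ]
[ 0   0     -3 ]
det(A) = (-1)^0 * (2) * (23) * (-3) = -138  (0 row swaps -> sign +1)

det(A) = -138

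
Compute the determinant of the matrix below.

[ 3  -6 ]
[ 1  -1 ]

det(A) = 3

Forward elimination:
R2 <- R2 - (1/3)*R1:  [ 0  1 ]
Upper-triangular form:
[ 3  -6 ]
[ 0   1 ]
det(A) = (-1)^0 * (3) * (1) = 3  (0 row swaps -> sign +1)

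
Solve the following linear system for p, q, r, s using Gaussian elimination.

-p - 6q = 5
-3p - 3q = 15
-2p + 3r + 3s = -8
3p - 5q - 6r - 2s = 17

Forward elimination on [A|b]:
R2 <- R2 - (3)*R1:  [  0  15   0   0   0 ]
R3 <- R3 - (2)*R1:  [   0   12    3    3  -18 ]
R4 <- R4 - (-3)*R1:  [   0  -23   -6   -2   32 ]
R3 <- R3 - (4/5)*R2:  [   0    0    3    3  -18 ]
R4 <- R4 - (-23/15)*R2:  [  0   0  -6  -2  32 ]
R4 <- R4 - (-2)*R3:  [  0   0   0   4  -4 ]
Row echelon form:
[ -1  -6  0  0  |    5 ]
[  0  15  0  0  |    0 ]
[  0   0  3  3  |  -18 ]
[  0   0  0  4  |   -4 ]
Back-substitution:
s = (-4) / 4 = -1
r = (-18 - (3)*(-1)) / 3 = -5
q = (0) / 15 = 0
p = (5 - (-6)*(0)) / -1 = -5

(-5, 0, -5, -1)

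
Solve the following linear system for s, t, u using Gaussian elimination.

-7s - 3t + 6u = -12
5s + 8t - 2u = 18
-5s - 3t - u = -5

(0, 2, -1)

Forward elimination on [A|b]:
R2 <- R2 - (-5/7)*R1:  [    0  41/7  16/7  66/7 ]
R3 <- R3 - (5/7)*R1:  [     0   -6/7  -37/7   25/7 ]
R3 <- R3 - (-6/41)*R2:  [       0        0  -203/41   203/41 ]
Row echelon form:
[ -7    -3        6  |     -12 ]
[  0  41/7     16/7  |    66/7 ]
[  0     0  -203/41  |  203/41 ]
Back-substitution:
u = (203/41) / (-203/41) = -1
t = (66/7 - (16/7)*(-1)) / (41/7) = 2
s = (-12 - (-3)*(2) - (6)*(-1)) / -7 = 0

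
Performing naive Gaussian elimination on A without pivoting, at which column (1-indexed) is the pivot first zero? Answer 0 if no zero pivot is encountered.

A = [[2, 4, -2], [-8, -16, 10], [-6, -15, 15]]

first zero-pivot column = 2

Naive forward elimination:
R2 <- R2 - (-4)*R1:  [ 0  0  2 ]
R3 <- R3 - (-3)*R1:  [  0  -3   9 ]
Matrix at this point:
[ 2   4  -2 ]
[ 0   0   2 ]
[ 0  -3   9 ]
Pivot entry (2,2) is zero but row 3 has -3 in column 2 -> naive elimination stops; a row interchange (e.g. R2 <-> R3) would be required here.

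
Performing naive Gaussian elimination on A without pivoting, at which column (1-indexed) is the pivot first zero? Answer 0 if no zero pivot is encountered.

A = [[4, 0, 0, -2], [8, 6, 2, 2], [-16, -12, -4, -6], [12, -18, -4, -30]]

first zero-pivot column = 3

Naive forward elimination:
R2 <- R2 - (2)*R1:  [ 0  6  2  6 ]
R3 <- R3 - (-4)*R1:  [   0  -12   -4  -14 ]
R4 <- R4 - (3)*R1:  [   0  -18   -4  -24 ]
R3 <- R3 - (-2)*R2:  [  0   0   0  -2 ]
R4 <- R4 - (-3)*R2:  [  0   0   2  -6 ]
Matrix at this point:
[ 4  0  0  -2 ]
[ 0  6  2   6 ]
[ 0  0  0  -2 ]
[ 0  0  2  -6 ]
Pivot entry (3,3) is zero but row 4 has 2 in column 3 -> naive elimination stops; a row interchange (e.g. R3 <-> R4) would be required here.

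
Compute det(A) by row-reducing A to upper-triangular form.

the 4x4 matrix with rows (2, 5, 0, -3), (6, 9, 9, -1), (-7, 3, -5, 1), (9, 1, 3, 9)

det(A) = -4354

Forward elimination:
R2 <- R2 - (3)*R1:  [  0  -6   9   8 ]
R3 <- R3 - (-7/2)*R1:  [     0   41/2     -5  -19/2 ]
R4 <- R4 - (9/2)*R1:  [     0  -43/2      3   45/2 ]
R3 <- R3 - (-41/12)*R2:  [     0      0  103/4  107/6 ]
R4 <- R4 - (43/12)*R2:  [      0       0  -117/4   -37/6 ]
R4 <- R4 - (-117/103)*R3:  [        0         0         0  4354/309 ]
Upper-triangular form:
[ 2   5      0        -3 ]
[ 0  -6      9         8 ]
[ 0   0  103/4     107/6 ]
[ 0   0      0  4354/309 ]
det(A) = (-1)^0 * (2) * (-6) * (103/4) * (4354/309) = -4354  (0 row swaps -> sign +1)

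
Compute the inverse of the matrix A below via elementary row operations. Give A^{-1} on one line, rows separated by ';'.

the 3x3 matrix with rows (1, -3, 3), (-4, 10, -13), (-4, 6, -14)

inverse = [31 12 -9/2; 2 1 -1/2; -8 -3 1]

Gauss-Jordan on [A | I]:
R2 <- R2 - (-4)*R1:  [  0  -2  -1  |   4   1   0 ]
R3 <- R3 - (-4)*R1:  [  0  -6  -2  |   4   0   1 ]
R2 <- (1/-2)*R2:  [    0     1   1/2  |    -2  -1/2     0 ]
R1 <- R1 - (-3)*R2:  [    1     0   9/2  |    -5  -3/2     0 ]
R3 <- R3 - (-6)*R2:  [  0   0   1  |  -8  -3   1 ]
R1 <- R1 - (9/2)*R3:  [    1     0     0  |    31    12  -9/2 ]
R2 <- R2 - (1/2)*R3:  [    0     1     0  |     2     1  -1/2 ]
Right block of [I | A^{-1}] is the inverse:
[ 31  12  -9/2 ]
[  2   1  -1/2 ]
[ -8  -3     1 ]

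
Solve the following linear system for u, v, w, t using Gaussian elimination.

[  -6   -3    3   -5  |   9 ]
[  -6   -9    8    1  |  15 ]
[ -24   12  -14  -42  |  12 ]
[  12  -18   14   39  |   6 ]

Forward elimination on [A|b]:
R2 <- R2 - (1)*R1:  [  0  -6   5   6   6 ]
R3 <- R3 - (4)*R1:  [   0   24  -26  -22  -24 ]
R4 <- R4 - (-2)*R1:  [   0  -24   20   29   24 ]
R3 <- R3 - (-4)*R2:  [  0   0  -6   2   0 ]
R4 <- R4 - (4)*R2:  [ 0  0  0  5  0 ]
Row echelon form:
[ -6  -3   3  -5  |  9 ]
[  0  -6   5   6  |  6 ]
[  0   0  -6   2  |  0 ]
[  0   0   0   5  |  0 ]
Back-substitution:
t = (0) / 5 = 0
w = (0 - (2)*(0)) / -6 = 0
v = (6 - (5)*(0) - (6)*(0)) / -6 = -1
u = (9 - (-3)*(-1) - (3)*(0) - (-5)*(0)) / -6 = -1

(-1, -1, 0, 0)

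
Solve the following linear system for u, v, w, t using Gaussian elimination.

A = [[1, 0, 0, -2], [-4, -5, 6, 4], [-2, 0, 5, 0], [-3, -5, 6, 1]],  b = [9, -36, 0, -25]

Forward elimination on [A|b]:
R2 <- R2 - (-4)*R1:  [  0  -5   6  -4   0 ]
R3 <- R3 - (-2)*R1:  [  0   0   5  -4  18 ]
R4 <- R4 - (-3)*R1:  [  0  -5   6  -5   2 ]
R4 <- R4 - (1)*R2:  [  0   0   0  -1   2 ]
Row echelon form:
[ 1   0  0  -2  |   9 ]
[ 0  -5  6  -4  |   0 ]
[ 0   0  5  -4  |  18 ]
[ 0   0  0  -1  |   2 ]
Back-substitution:
t = (2) / -1 = -2
w = (18 - (-4)*(-2)) / 5 = 2
v = (0 - (6)*(2) - (-4)*(-2)) / -5 = 4
u = (9 - (-2)*(-2)) / 1 = 5

(5, 4, 2, -2)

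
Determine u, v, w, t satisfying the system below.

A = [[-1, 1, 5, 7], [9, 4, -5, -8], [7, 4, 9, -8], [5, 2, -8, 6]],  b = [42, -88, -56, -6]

(-2, -5, 2, 5)

Forward elimination on [A|b]:
R2 <- R2 - (-9)*R1:  [   0   13   40   55  290 ]
R3 <- R3 - (-7)*R1:  [   0   11   44   41  238 ]
R4 <- R4 - (-5)*R1:  [   0    7   17   41  204 ]
R3 <- R3 - (11/13)*R2:  [      0       0  132/13  -72/13  -96/13 ]
R4 <- R4 - (7/13)*R2:  [      0       0  -59/13  148/13  622/13 ]
R4 <- R4 - (-59/132)*R3:  [      0       0       0   98/11  490/11 ]
Row echelon form:
[ -1   1       5       7  |      42 ]
[  0  13      40      55  |     290 ]
[  0   0  132/13  -72/13  |  -96/13 ]
[  0   0       0   98/11  |  490/11 ]
Back-substitution:
t = (490/11) / (98/11) = 5
w = (-96/13 - (-72/13)*(5)) / (132/13) = 2
v = (290 - (40)*(2) - (55)*(5)) / 13 = -5
u = (42 - (1)*(-5) - (5)*(2) - (7)*(5)) / -1 = -2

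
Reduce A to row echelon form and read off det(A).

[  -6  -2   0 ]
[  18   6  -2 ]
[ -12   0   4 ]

det(A) = -48

Forward elimination:
R2 <- R2 - (-3)*R1:  [  0   0  -2 ]
R3 <- R3 - (2)*R1:  [ 0  4  4 ]
R2 <-> R3   (pivot in column 2 was zero)
[ -6  -2   0 ]
[  0   4   4 ]
[  0   0  -2 ]
Upper-triangular form:
[ -6  -2   0 ]
[  0   4   4 ]
[  0   0  -2 ]
det(A) = (-1)^1 * (-6) * (4) * (-2) = -48  (1 row swap -> sign -1)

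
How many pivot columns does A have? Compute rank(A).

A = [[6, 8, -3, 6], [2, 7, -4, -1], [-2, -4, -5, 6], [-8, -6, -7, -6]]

Row reduction:
R2 <- R2 - (1/3)*R1:  [    0  13/3    -3    -3 ]
R3 <- R3 - (-1/3)*R1:  [    0  -4/3    -6     8 ]
R4 <- R4 - (-4/3)*R1:  [    0  14/3   -11     2 ]
R3 <- R3 - (-4/13)*R2:  [      0       0  -90/13   92/13 ]
R4 <- R4 - (14/13)*R2:  [       0        0  -101/13    68/13 ]
R4 <- R4 - (101/90)*R3:  [       0        0        0  -122/45 ]
Row echelon form:
[ 6     8      -3        6 ]
[ 0  13/3      -3       -3 ]
[ 0     0  -90/13    92/13 ]
[ 0     0       0  -122/45 ]
Nonzero rows / pivot columns: 4

rank(A) = 4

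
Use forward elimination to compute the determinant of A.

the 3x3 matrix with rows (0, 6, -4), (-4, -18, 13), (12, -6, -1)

Forward elimination:
R1 <-> R2   (pivot in column 1 was zero)
[ -4  -18  13 ]
[  0    6  -4 ]
[ 12   -6  -1 ]
R3 <- R3 - (-3)*R1:  [   0  -60   38 ]
R3 <- R3 - (-10)*R2:  [  0   0  -2 ]
Upper-triangular form:
[ -4  -18  13 ]
[  0    6  -4 ]
[  0    0  -2 ]
det(A) = (-1)^1 * (-4) * (6) * (-2) = -48  (1 row swap -> sign -1)

det(A) = -48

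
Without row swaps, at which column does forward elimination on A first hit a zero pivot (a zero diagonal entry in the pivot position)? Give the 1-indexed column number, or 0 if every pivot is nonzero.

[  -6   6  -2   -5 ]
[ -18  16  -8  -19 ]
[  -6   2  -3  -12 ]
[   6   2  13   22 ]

Naive forward elimination:
R2 <- R2 - (3)*R1:  [  0  -2  -2  -4 ]
R3 <- R3 - (1)*R1:  [  0  -4  -1  -7 ]
R4 <- R4 - (-1)*R1:  [  0   8  11  17 ]
R3 <- R3 - (2)*R2:  [ 0  0  3  1 ]
R4 <- R4 - (-4)*R2:  [ 0  0  3  1 ]
R4 <- R4 - (1)*R3:  [ 0  0  0  0 ]
Matrix at this point:
[ -6   6  -2  -5 ]
[  0  -2  -2  -4 ]
[  0   0   3   1 ]
[  0   0   0   0 ]
Pivot entry (4,4) in the last row is zero and there are no rows below to swap with -> zero pivot in column 4 (A is singular).

first zero-pivot column = 4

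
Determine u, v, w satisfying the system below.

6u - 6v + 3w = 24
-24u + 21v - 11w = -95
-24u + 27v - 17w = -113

(3, 1, 4)

Forward elimination on [A|b]:
R2 <- R2 - (-4)*R1:  [  0  -3   1   1 ]
R3 <- R3 - (-4)*R1:  [   0    3   -5  -17 ]
R3 <- R3 - (-1)*R2:  [   0    0   -4  -16 ]
Row echelon form:
[ 6  -6   3  |   24 ]
[ 0  -3   1  |    1 ]
[ 0   0  -4  |  -16 ]
Back-substitution:
w = (-16) / -4 = 4
v = (1 - (1)*(4)) / -3 = 1
u = (24 - (-6)*(1) - (3)*(4)) / 6 = 3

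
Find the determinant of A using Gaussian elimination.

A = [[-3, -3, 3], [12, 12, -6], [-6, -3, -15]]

det(A) = 54

Forward elimination:
R2 <- R2 - (-4)*R1:  [ 0  0  6 ]
R3 <- R3 - (2)*R1:  [   0    3  -21 ]
R2 <-> R3   (pivot in column 2 was zero)
[ -3  -3    3 ]
[  0   3  -21 ]
[  0   0    6 ]
Upper-triangular form:
[ -3  -3    3 ]
[  0   3  -21 ]
[  0   0    6 ]
det(A) = (-1)^1 * (-3) * (3) * (6) = 54  (1 row swap -> sign -1)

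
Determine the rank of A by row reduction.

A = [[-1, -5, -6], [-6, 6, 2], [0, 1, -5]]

Row reduction:
R2 <- R2 - (6)*R1:  [  0  36  38 ]
R3 <- R3 - (1/36)*R2:  [       0        0  -109/18 ]
Row echelon form:
[ -1  -5       -6 ]
[  0  36       38 ]
[  0   0  -109/18 ]
Nonzero rows / pivot columns: 3

rank(A) = 3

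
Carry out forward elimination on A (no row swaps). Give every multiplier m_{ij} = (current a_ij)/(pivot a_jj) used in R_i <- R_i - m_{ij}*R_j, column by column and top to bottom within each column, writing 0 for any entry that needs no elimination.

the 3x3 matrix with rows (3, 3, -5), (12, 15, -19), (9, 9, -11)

Forward elimination:
R2 <- R2 - (4)*R1:  [ 0  3  1 ]
R3 <- R3 - (3)*R1:  [ 0  0  4 ]
R3: entry in column 2 is already 0 -> m_{32} = 0 (no row operation needed)
Multipliers (in order of application): m_{21} = 4, m_{31} = 3, m_{32} = 0

multipliers: 4, 3, 0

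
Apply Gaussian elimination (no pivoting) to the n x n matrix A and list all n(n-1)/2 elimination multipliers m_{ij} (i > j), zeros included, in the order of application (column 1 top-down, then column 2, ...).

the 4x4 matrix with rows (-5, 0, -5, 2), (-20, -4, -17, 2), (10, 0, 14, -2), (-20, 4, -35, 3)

multipliers: 4, -2, 4, 0, -1, -3

Forward elimination:
R2 <- R2 - (4)*R1:  [  0  -4   3  -6 ]
R3 <- R3 - (-2)*R1:  [ 0  0  4  2 ]
R4 <- R4 - (4)*R1:  [   0    4  -15   -5 ]
R3: entry in column 2 is already 0 -> m_{32} = 0 (no row operation needed)
R4 <- R4 - (-1)*R2:  [   0    0  -12  -11 ]
R4 <- R4 - (-3)*R3:  [  0   0   0  -5 ]
Multipliers (in order of application): m_{21} = 4, m_{31} = -2, m_{41} = 4, m_{32} = 0, m_{42} = -1, m_{43} = -3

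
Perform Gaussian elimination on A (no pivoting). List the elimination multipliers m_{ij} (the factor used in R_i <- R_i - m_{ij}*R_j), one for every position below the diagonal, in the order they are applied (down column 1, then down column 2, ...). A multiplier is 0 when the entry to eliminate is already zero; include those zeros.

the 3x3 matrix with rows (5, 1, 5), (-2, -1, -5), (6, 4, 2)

multipliers: -2/5, 6/5, -14/3

Forward elimination:
R2 <- R2 - (-2/5)*R1:  [    0  -3/5    -3 ]
R3 <- R3 - (6/5)*R1:  [    0  14/5    -4 ]
R3 <- R3 - (-14/3)*R2:  [   0    0  -18 ]
Multipliers (in order of application): m_{21} = -2/5, m_{31} = 6/5, m_{32} = -14/3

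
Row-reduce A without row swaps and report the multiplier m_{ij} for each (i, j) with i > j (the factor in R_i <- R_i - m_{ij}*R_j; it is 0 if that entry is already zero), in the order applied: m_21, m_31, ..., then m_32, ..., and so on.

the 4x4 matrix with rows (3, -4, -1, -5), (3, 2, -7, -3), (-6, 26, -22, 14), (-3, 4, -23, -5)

multipliers: 1, -2, -1, 3, 0, 4

Forward elimination:
R2 <- R2 - (1)*R1:  [  0   6  -6   2 ]
R3 <- R3 - (-2)*R1:  [   0   18  -24    4 ]
R4 <- R4 - (-1)*R1:  [   0    0  -24  -10 ]
R3 <- R3 - (3)*R2:  [  0   0  -6  -2 ]
R4: entry in column 2 is already 0 -> m_{42} = 0 (no row operation needed)
R4 <- R4 - (4)*R3:  [  0   0   0  -2 ]
Multipliers (in order of application): m_{21} = 1, m_{31} = -2, m_{41} = -1, m_{32} = 3, m_{42} = 0, m_{43} = 4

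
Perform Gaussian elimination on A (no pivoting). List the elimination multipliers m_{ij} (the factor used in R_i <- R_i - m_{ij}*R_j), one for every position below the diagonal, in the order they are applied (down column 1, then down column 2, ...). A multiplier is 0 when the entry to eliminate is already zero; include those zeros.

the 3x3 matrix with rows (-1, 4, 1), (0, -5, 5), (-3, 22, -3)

multipliers: 0, 3, -2

Forward elimination:
R2: entry in column 1 is already 0 -> m_{21} = 0 (no row operation needed)
R3 <- R3 - (3)*R1:  [  0  10  -6 ]
R3 <- R3 - (-2)*R2:  [ 0  0  4 ]
Multipliers (in order of application): m_{21} = 0, m_{31} = 3, m_{32} = -2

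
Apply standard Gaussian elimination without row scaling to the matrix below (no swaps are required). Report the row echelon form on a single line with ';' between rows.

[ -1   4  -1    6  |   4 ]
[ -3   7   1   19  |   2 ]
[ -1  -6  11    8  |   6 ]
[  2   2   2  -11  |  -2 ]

REF = [-1 4 -1 6 4; 0 -5 4 1 -10; 0 0 4 0 22; 0 0 0 3 -58]

Forward elimination:
R2 <- R2 - (3)*R1:  [   0   -5    4    1  -10 ]
R3 <- R3 - (1)*R1:  [   0  -10   12    2    2 ]
R4 <- R4 - (-2)*R1:  [  0  10   0   1   6 ]
R3 <- R3 - (2)*R2:  [  0   0   4   0  22 ]
R4 <- R4 - (-2)*R2:  [   0    0    8    3  -14 ]
R4 <- R4 - (2)*R3:  [   0    0    0    3  -58 ]
Row echelon form:
[ -1   4  -1  6  |    4 ]
[  0  -5   4  1  |  -10 ]
[  0   0   4  0  |   22 ]
[  0   0   0  3  |  -58 ]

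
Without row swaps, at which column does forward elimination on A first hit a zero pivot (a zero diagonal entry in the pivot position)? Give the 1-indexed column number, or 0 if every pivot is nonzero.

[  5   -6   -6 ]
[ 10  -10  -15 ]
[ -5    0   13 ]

first zero-pivot column = 0

Naive forward elimination:
R2 <- R2 - (2)*R1:  [  0   2  -3 ]
R3 <- R3 - (-1)*R1:  [  0  -6   7 ]
R3 <- R3 - (-3)*R2:  [  0   0  -2 ]
All pivots nonzero; naive elimination completes without hitting a zero pivot.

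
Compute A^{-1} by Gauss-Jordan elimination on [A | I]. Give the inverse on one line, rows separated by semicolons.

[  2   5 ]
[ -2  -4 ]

Gauss-Jordan on [A | I]:
R1 <- (1/2)*R1:  [   1  5/2  |  1/2    0 ]
R2 <- R2 - (-2)*R1:  [ 0  1  |  1  1 ]
R1 <- R1 - (5/2)*R2:  [    1     0  |    -2  -5/2 ]
Right block of [I | A^{-1}] is the inverse:
[ -2  -5/2 ]
[  1     1 ]

inverse = [-2 -5/2; 1 1]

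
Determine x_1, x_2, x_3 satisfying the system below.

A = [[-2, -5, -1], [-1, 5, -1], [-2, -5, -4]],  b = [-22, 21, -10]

(3, 4, -4)

Forward elimination on [A|b]:
R2 <- R2 - (1/2)*R1:  [    0  15/2  -1/2    32 ]
R3 <- R3 - (1)*R1:  [  0   0  -3  12 ]
Row echelon form:
[ -2    -5    -1  |  -22 ]
[  0  15/2  -1/2  |   32 ]
[  0     0    -3  |   12 ]
Back-substitution:
x_3 = (12) / -3 = -4
x_2 = (32 - (-1/2)*(-4)) / (15/2) = 4
x_1 = (-22 - (-5)*(4) - (-1)*(-4)) / -2 = 3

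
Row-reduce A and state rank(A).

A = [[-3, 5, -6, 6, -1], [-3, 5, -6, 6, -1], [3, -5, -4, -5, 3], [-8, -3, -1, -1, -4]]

Row reduction:
R2 <- R2 - (1)*R1:  [ 0  0  0  0  0 ]
R3 <- R3 - (-1)*R1:  [   0    0  -10    1    2 ]
R4 <- R4 - (8/3)*R1:  [     0  -49/3     15    -17   -4/3 ]
R2 <-> R4   (pivot in column 2 was zero)
[ -3      5   -6    6    -1 ]
[  0  -49/3   15  -17  -4/3 ]
[  0      0  -10    1     2 ]
[  0      0    0    0     0 ]
Row echelon form:
[ -3      5   -6    6    -1 ]
[  0  -49/3   15  -17  -4/3 ]
[  0      0  -10    1     2 ]
[  0      0    0    0     0 ]
Nonzero rows / pivot columns: 3

rank(A) = 3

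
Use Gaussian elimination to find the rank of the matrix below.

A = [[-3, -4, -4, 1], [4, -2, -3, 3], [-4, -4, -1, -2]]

Row reduction:
R2 <- R2 - (-4/3)*R1:  [     0  -22/3  -25/3   13/3 ]
R3 <- R3 - (4/3)*R1:  [     0    4/3   13/3  -10/3 ]
R3 <- R3 - (-2/11)*R2:  [      0       0   31/11  -28/11 ]
Row echelon form:
[ -3     -4     -4       1 ]
[  0  -22/3  -25/3    13/3 ]
[  0      0  31/11  -28/11 ]
Nonzero rows / pivot columns: 3

rank(A) = 3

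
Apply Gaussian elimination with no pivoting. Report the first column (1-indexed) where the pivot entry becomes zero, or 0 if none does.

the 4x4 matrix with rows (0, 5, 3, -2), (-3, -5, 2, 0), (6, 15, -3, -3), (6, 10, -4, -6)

first zero-pivot column = 1

Naive forward elimination:
Pivot entry (1,1) is zero but row 2 has -3 in column 1 -> naive elimination stops; a row interchange (e.g. R1 <-> R2) would be required here.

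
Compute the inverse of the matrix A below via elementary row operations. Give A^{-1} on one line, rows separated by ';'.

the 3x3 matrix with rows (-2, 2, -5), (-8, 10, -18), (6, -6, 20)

inverse = [-23/5 1/2 -7/10; -13/5 1/2 -1/5; 3/5 0 1/5]

Gauss-Jordan on [A | I]:
R1 <- (1/-2)*R1:  [    1    -1   5/2  |  -1/2     0     0 ]
R2 <- R2 - (-8)*R1:  [  0   2   2  |  -4   1   0 ]
R3 <- R3 - (6)*R1:  [ 0  0  5  |  3  0  1 ]
R2 <- (1/2)*R2:  [   0    1    1  |   -2  1/2    0 ]
R1 <- R1 - (-1)*R2:  [    1     0   7/2  |  -5/2   1/2     0 ]
R3 <- (1/5)*R3:  [   0    0    1  |  3/5    0  1/5 ]
R1 <- R1 - (7/2)*R3:  [     1      0      0  |  -23/5    1/2  -7/10 ]
R2 <- R2 - (1)*R3:  [     0      1      0  |  -13/5    1/2   -1/5 ]
Right block of [I | A^{-1}] is the inverse:
[ -23/5  1/2  -7/10 ]
[ -13/5  1/2   -1/5 ]
[   3/5    0    1/5 ]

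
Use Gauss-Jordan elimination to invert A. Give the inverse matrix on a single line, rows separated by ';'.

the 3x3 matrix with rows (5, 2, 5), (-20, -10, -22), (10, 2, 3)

inverse = [7/25 2/25 3/25; -16/5 -7/10 1/5; 6/5 1/5 -1/5]

Gauss-Jordan on [A | I]:
R1 <- (1/5)*R1:  [   1  2/5    1  |  1/5    0    0 ]
R2 <- R2 - (-20)*R1:  [  0  -2  -2  |   4   1   0 ]
R3 <- R3 - (10)*R1:  [  0  -2  -7  |  -2   0   1 ]
R2 <- (1/-2)*R2:  [    0     1     1  |    -2  -1/2     0 ]
R1 <- R1 - (2/5)*R2:  [   1    0  3/5  |    1  1/5    0 ]
R3 <- R3 - (-2)*R2:  [  0   0  -5  |  -6  -1   1 ]
R3 <- (1/-5)*R3:  [    0     0     1  |   6/5   1/5  -1/5 ]
R1 <- R1 - (3/5)*R3:  [    1     0     0  |  7/25  2/25  3/25 ]
R2 <- R2 - (1)*R3:  [     0      1      0  |  -16/5  -7/10    1/5 ]
Right block of [I | A^{-1}] is the inverse:
[  7/25   2/25  3/25 ]
[ -16/5  -7/10   1/5 ]
[   6/5    1/5  -1/5 ]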